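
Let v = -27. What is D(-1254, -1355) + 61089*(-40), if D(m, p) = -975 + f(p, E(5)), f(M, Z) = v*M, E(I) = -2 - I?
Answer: -2407950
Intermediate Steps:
f(M, Z) = -27*M
D(m, p) = -975 - 27*p
D(-1254, -1355) + 61089*(-40) = (-975 - 27*(-1355)) + 61089*(-40) = (-975 + 36585) - 2443560 = 35610 - 2443560 = -2407950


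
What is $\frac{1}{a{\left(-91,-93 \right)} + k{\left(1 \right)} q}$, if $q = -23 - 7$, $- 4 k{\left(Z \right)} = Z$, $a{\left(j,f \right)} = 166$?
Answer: $\frac{2}{347} \approx 0.0057637$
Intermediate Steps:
$k{\left(Z \right)} = - \frac{Z}{4}$
$q = -30$ ($q = -23 - 7 = -30$)
$\frac{1}{a{\left(-91,-93 \right)} + k{\left(1 \right)} q} = \frac{1}{166 + \left(- \frac{1}{4}\right) 1 \left(-30\right)} = \frac{1}{166 - - \frac{15}{2}} = \frac{1}{166 + \frac{15}{2}} = \frac{1}{\frac{347}{2}} = \frac{2}{347}$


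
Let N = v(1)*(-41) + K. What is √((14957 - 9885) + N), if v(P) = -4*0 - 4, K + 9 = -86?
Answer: √5141 ≈ 71.701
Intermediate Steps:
K = -95 (K = -9 - 86 = -95)
v(P) = -4 (v(P) = 0 - 4 = -4)
N = 69 (N = -4*(-41) - 95 = 164 - 95 = 69)
√((14957 - 9885) + N) = √((14957 - 9885) + 69) = √(5072 + 69) = √5141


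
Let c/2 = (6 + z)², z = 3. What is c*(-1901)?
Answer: -307962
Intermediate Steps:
c = 162 (c = 2*(6 + 3)² = 2*9² = 2*81 = 162)
c*(-1901) = 162*(-1901) = -307962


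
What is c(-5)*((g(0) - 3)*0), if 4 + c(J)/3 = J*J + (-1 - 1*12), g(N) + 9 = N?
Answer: 0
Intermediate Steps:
g(N) = -9 + N
c(J) = -51 + 3*J² (c(J) = -12 + 3*(J*J + (-1 - 1*12)) = -12 + 3*(J² + (-1 - 12)) = -12 + 3*(J² - 13) = -12 + 3*(-13 + J²) = -12 + (-39 + 3*J²) = -51 + 3*J²)
c(-5)*((g(0) - 3)*0) = (-51 + 3*(-5)²)*(((-9 + 0) - 3)*0) = (-51 + 3*25)*((-9 - 3)*0) = (-51 + 75)*(-12*0) = 24*0 = 0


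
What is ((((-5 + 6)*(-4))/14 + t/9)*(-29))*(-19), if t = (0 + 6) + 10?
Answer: 51794/63 ≈ 822.13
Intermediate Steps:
t = 16 (t = 6 + 10 = 16)
((((-5 + 6)*(-4))/14 + t/9)*(-29))*(-19) = ((((-5 + 6)*(-4))/14 + 16/9)*(-29))*(-19) = (((1*(-4))*(1/14) + 16*(⅑))*(-29))*(-19) = ((-4*1/14 + 16/9)*(-29))*(-19) = ((-2/7 + 16/9)*(-29))*(-19) = ((94/63)*(-29))*(-19) = -2726/63*(-19) = 51794/63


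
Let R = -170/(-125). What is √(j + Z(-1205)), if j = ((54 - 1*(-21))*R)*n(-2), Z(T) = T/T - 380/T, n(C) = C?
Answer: I*√11772127/241 ≈ 14.237*I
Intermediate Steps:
R = 34/25 (R = -170*(-1/125) = 34/25 ≈ 1.3600)
Z(T) = 1 - 380/T
j = -204 (j = ((54 - 1*(-21))*(34/25))*(-2) = ((54 + 21)*(34/25))*(-2) = (75*(34/25))*(-2) = 102*(-2) = -204)
√(j + Z(-1205)) = √(-204 + (-380 - 1205)/(-1205)) = √(-204 - 1/1205*(-1585)) = √(-204 + 317/241) = √(-48847/241) = I*√11772127/241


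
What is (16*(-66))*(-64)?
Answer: 67584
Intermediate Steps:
(16*(-66))*(-64) = -1056*(-64) = 67584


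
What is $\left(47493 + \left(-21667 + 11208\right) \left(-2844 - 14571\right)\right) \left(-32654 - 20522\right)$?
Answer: $-9688187446128$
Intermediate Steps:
$\left(47493 + \left(-21667 + 11208\right) \left(-2844 - 14571\right)\right) \left(-32654 - 20522\right) = \left(47493 - -182143485\right) \left(-53176\right) = \left(47493 + 182143485\right) \left(-53176\right) = 182190978 \left(-53176\right) = -9688187446128$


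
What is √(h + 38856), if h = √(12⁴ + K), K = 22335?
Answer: √(38856 + 7*√879) ≈ 197.65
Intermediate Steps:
h = 7*√879 (h = √(12⁴ + 22335) = √(20736 + 22335) = √43071 = 7*√879 ≈ 207.54)
√(h + 38856) = √(7*√879 + 38856) = √(38856 + 7*√879)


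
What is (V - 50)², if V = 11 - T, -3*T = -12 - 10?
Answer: 19321/9 ≈ 2146.8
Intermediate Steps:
T = 22/3 (T = -(-12 - 10)/3 = -⅓*(-22) = 22/3 ≈ 7.3333)
V = 11/3 (V = 11 - 1*22/3 = 11 - 22/3 = 11/3 ≈ 3.6667)
(V - 50)² = (11/3 - 50)² = (-139/3)² = 19321/9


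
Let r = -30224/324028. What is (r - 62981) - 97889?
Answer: -13031603646/81007 ≈ -1.6087e+5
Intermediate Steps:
r = -7556/81007 (r = -30224*1/324028 = -7556/81007 ≈ -0.093276)
(r - 62981) - 97889 = (-7556/81007 - 62981) - 97889 = -5101909423/81007 - 97889 = -13031603646/81007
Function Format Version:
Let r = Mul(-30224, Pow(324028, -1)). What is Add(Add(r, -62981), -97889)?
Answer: Rational(-13031603646, 81007) ≈ -1.6087e+5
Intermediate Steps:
r = Rational(-7556, 81007) (r = Mul(-30224, Rational(1, 324028)) = Rational(-7556, 81007) ≈ -0.093276)
Add(Add(r, -62981), -97889) = Add(Add(Rational(-7556, 81007), -62981), -97889) = Add(Rational(-5101909423, 81007), -97889) = Rational(-13031603646, 81007)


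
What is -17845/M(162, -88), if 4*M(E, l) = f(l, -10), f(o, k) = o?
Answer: 17845/22 ≈ 811.14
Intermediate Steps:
M(E, l) = l/4
-17845/M(162, -88) = -17845/((¼)*(-88)) = -17845/(-22) = -17845*(-1/22) = 17845/22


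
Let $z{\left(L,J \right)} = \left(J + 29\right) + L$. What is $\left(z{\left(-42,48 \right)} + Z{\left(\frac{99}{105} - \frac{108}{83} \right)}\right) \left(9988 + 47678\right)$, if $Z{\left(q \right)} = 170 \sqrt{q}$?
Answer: $2018310 + \frac{280092 i \sqrt{3024105}}{83} \approx 2.0183 \cdot 10^{6} + 5.8684 \cdot 10^{6} i$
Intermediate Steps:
$z{\left(L,J \right)} = 29 + J + L$ ($z{\left(L,J \right)} = \left(29 + J\right) + L = 29 + J + L$)
$\left(z{\left(-42,48 \right)} + Z{\left(\frac{99}{105} - \frac{108}{83} \right)}\right) \left(9988 + 47678\right) = \left(\left(29 + 48 - 42\right) + 170 \sqrt{\frac{99}{105} - \frac{108}{83}}\right) \left(9988 + 47678\right) = \left(35 + 170 \sqrt{99 \cdot \frac{1}{105} - \frac{108}{83}}\right) 57666 = \left(35 + 170 \sqrt{\frac{33}{35} - \frac{108}{83}}\right) 57666 = \left(35 + 170 \sqrt{- \frac{1041}{2905}}\right) 57666 = \left(35 + 170 \frac{i \sqrt{3024105}}{2905}\right) 57666 = \left(35 + \frac{34 i \sqrt{3024105}}{581}\right) 57666 = 2018310 + \frac{280092 i \sqrt{3024105}}{83}$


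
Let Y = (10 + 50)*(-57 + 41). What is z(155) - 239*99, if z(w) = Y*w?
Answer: -172461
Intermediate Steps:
Y = -960 (Y = 60*(-16) = -960)
z(w) = -960*w
z(155) - 239*99 = -960*155 - 239*99 = -148800 - 23661 = -172461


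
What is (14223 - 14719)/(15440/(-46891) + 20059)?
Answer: -23257936/940571129 ≈ -0.024727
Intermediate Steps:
(14223 - 14719)/(15440/(-46891) + 20059) = -496/(15440*(-1/46891) + 20059) = -496/(-15440/46891 + 20059) = -496/940571129/46891 = -496*46891/940571129 = -23257936/940571129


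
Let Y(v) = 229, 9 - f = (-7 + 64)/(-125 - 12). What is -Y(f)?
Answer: -229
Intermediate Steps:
f = 1290/137 (f = 9 - (-7 + 64)/(-125 - 12) = 9 - 57/(-137) = 9 - 57*(-1)/137 = 9 - 1*(-57/137) = 9 + 57/137 = 1290/137 ≈ 9.4161)
-Y(f) = -1*229 = -229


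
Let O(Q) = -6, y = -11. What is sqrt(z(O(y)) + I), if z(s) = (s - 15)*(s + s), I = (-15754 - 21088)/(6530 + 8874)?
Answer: sqrt(14806964066)/7702 ≈ 15.799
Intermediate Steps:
I = -18421/7702 (I = -36842/15404 = -36842*1/15404 = -18421/7702 ≈ -2.3917)
z(s) = 2*s*(-15 + s) (z(s) = (-15 + s)*(2*s) = 2*s*(-15 + s))
sqrt(z(O(y)) + I) = sqrt(2*(-6)*(-15 - 6) - 18421/7702) = sqrt(2*(-6)*(-21) - 18421/7702) = sqrt(252 - 18421/7702) = sqrt(1922483/7702) = sqrt(14806964066)/7702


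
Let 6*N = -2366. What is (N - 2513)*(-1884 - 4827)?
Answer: 19511114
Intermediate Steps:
N = -1183/3 (N = (1/6)*(-2366) = -1183/3 ≈ -394.33)
(N - 2513)*(-1884 - 4827) = (-1183/3 - 2513)*(-1884 - 4827) = -8722/3*(-6711) = 19511114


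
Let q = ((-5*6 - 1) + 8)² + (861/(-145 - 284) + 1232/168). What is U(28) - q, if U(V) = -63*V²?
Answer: -21418394/429 ≈ -49926.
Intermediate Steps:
q = 229226/429 (q = ((-30 - 1) + 8)² + (861/(-429) + 1232*(1/168)) = (-31 + 8)² + (861*(-1/429) + 22/3) = (-23)² + (-287/143 + 22/3) = 529 + 2285/429 = 229226/429 ≈ 534.33)
U(28) - q = -63*28² - 1*229226/429 = -63*784 - 229226/429 = -49392 - 229226/429 = -21418394/429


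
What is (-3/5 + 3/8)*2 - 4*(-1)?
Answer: 71/20 ≈ 3.5500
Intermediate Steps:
(-3/5 + 3/8)*2 - 4*(-1) = (-3*⅕ + 3*(⅛))*2 + 4 = (-⅗ + 3/8)*2 + 4 = -9/40*2 + 4 = -9/20 + 4 = 71/20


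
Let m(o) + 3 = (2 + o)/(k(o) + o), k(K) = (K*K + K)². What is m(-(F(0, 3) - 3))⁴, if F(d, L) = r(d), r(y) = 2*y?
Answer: 36136489216/466948881 ≈ 77.389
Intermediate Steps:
F(d, L) = 2*d
k(K) = (K + K²)² (k(K) = (K² + K)² = (K + K²)²)
m(o) = -3 + (2 + o)/(o + o²*(1 + o)²) (m(o) = -3 + (2 + o)/(o²*(1 + o)² + o) = -3 + (2 + o)/(o + o²*(1 + o)²))
m(-(F(0, 3) - 3))⁴ = ((2 - (-2)*(2*0 - 3) - 3*(-(2*0 - 3))²*(1 - (2*0 - 3))²)/(((-(2*0 - 3)))*(1 + (-(2*0 - 3))*(1 - (2*0 - 3))²)))⁴ = ((2 - (-2)*(0 - 3) - 3*(-(0 - 3))²*(1 - (0 - 3))²)/(((-(0 - 3)))*(1 + (-(0 - 3))*(1 - (0 - 3))²)))⁴ = ((2 - (-2)*(-3) - 3*(-1*(-3))²*(1 - 1*(-3))²)/(((-1*(-3)))*(1 + (-1*(-3))*(1 - 1*(-3))²)))⁴ = ((2 - 2*3 - 3*3²*(1 + 3)²)/(3*(1 + 3*(1 + 3)²)))⁴ = ((2 - 6 - 3*9*4²)/(3*(1 + 3*4²)))⁴ = ((2 - 6 - 3*9*16)/(3*(1 + 3*16)))⁴ = ((2 - 6 - 432)/(3*(1 + 48)))⁴ = ((⅓)*(-436)/49)⁴ = ((⅓)*(1/49)*(-436))⁴ = (-436/147)⁴ = 36136489216/466948881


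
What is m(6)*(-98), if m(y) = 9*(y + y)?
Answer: -10584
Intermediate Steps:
m(y) = 18*y (m(y) = 9*(2*y) = 18*y)
m(6)*(-98) = (18*6)*(-98) = 108*(-98) = -10584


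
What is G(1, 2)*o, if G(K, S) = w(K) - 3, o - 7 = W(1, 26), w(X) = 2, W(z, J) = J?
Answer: -33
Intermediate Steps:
o = 33 (o = 7 + 26 = 33)
G(K, S) = -1 (G(K, S) = 2 - 3 = -1)
G(1, 2)*o = -1*33 = -33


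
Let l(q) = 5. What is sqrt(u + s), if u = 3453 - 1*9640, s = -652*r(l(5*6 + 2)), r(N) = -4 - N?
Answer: I*sqrt(319) ≈ 17.861*I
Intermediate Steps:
s = 5868 (s = -652*(-4 - 1*5) = -652*(-4 - 5) = -652*(-9) = 5868)
u = -6187 (u = 3453 - 9640 = -6187)
sqrt(u + s) = sqrt(-6187 + 5868) = sqrt(-319) = I*sqrt(319)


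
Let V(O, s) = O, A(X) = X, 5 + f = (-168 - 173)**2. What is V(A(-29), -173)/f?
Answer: -29/116276 ≈ -0.00024941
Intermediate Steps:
f = 116276 (f = -5 + (-168 - 173)**2 = -5 + (-341)**2 = -5 + 116281 = 116276)
V(A(-29), -173)/f = -29/116276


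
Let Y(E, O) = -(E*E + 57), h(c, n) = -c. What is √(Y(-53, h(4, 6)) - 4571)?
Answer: I*√7437 ≈ 86.238*I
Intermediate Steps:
Y(E, O) = -57 - E² (Y(E, O) = -(E² + 57) = -(57 + E²) = -57 - E²)
√(Y(-53, h(4, 6)) - 4571) = √((-57 - 1*(-53)²) - 4571) = √((-57 - 1*2809) - 4571) = √((-57 - 2809) - 4571) = √(-2866 - 4571) = √(-7437) = I*√7437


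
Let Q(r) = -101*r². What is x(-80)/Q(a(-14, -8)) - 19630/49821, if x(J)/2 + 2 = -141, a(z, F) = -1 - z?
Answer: -24678128/65414973 ≈ -0.37725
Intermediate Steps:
x(J) = -286 (x(J) = -4 + 2*(-141) = -4 - 282 = -286)
x(-80)/Q(a(-14, -8)) - 19630/49821 = -286*(-1/(101*(-1 - 1*(-14))²)) - 19630/49821 = -286*(-1/(101*(-1 + 14)²)) - 19630*1/49821 = -286/((-101*13²)) - 19630/49821 = -286/((-101*169)) - 19630/49821 = -286/(-17069) - 19630/49821 = -286*(-1/17069) - 19630/49821 = 22/1313 - 19630/49821 = -24678128/65414973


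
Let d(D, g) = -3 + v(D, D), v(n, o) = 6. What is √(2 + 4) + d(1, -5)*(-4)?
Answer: -12 + √6 ≈ -9.5505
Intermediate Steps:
d(D, g) = 3 (d(D, g) = -3 + 6 = 3)
√(2 + 4) + d(1, -5)*(-4) = √(2 + 4) + 3*(-4) = √6 - 12 = -12 + √6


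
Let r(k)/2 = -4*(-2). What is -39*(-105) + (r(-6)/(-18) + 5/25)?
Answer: 184244/45 ≈ 4094.3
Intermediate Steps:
r(k) = 16 (r(k) = 2*(-4*(-2)) = 2*8 = 16)
-39*(-105) + (r(-6)/(-18) + 5/25) = -39*(-105) + (16/(-18) + 5/25) = 4095 + (16*(-1/18) + 5*(1/25)) = 4095 + (-8/9 + 1/5) = 4095 - 31/45 = 184244/45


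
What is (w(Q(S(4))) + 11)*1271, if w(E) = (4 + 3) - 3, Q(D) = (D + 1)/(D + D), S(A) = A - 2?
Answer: 19065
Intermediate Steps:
S(A) = -2 + A
Q(D) = (1 + D)/(2*D) (Q(D) = (1 + D)/((2*D)) = (1 + D)*(1/(2*D)) = (1 + D)/(2*D))
w(E) = 4 (w(E) = 7 - 3 = 4)
(w(Q(S(4))) + 11)*1271 = (4 + 11)*1271 = 15*1271 = 19065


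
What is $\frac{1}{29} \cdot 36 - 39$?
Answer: $- \frac{1095}{29} \approx -37.759$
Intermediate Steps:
$\frac{1}{29} \cdot 36 - 39 = \frac{36}{29} - 39 = - \frac{1095}{29}$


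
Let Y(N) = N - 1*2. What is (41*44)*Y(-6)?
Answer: -14432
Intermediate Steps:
Y(N) = -2 + N (Y(N) = N - 2 = -2 + N)
(41*44)*Y(-6) = (41*44)*(-2 - 6) = 1804*(-8) = -14432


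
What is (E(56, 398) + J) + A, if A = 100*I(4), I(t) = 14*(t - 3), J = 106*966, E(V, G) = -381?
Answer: 103415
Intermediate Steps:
J = 102396
I(t) = -42 + 14*t (I(t) = 14*(-3 + t) = -42 + 14*t)
A = 1400 (A = 100*(-42 + 14*4) = 100*(-42 + 56) = 100*14 = 1400)
(E(56, 398) + J) + A = (-381 + 102396) + 1400 = 102015 + 1400 = 103415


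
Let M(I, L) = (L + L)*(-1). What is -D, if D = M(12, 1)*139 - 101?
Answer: 379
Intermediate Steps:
M(I, L) = -2*L (M(I, L) = (2*L)*(-1) = -2*L)
D = -379 (D = -2*1*139 - 101 = -2*139 - 101 = -278 - 101 = -379)
-D = -1*(-379) = 379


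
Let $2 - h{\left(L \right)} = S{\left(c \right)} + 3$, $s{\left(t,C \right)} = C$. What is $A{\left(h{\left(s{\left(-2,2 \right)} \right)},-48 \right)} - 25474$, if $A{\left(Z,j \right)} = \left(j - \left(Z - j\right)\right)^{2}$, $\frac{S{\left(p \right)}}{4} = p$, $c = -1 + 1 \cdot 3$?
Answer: $-17905$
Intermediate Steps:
$c = 2$ ($c = -1 + 3 = 2$)
$S{\left(p \right)} = 4 p$
$h{\left(L \right)} = -9$ ($h{\left(L \right)} = 2 - \left(4 \cdot 2 + 3\right) = 2 - \left(8 + 3\right) = 2 - 11 = -9$)
$A{\left(Z,j \right)} = \left(- Z + 2 j\right)^{2}$
$A{\left(h{\left(s{\left(-2,2 \right)} \right)},-48 \right)} - 25474 = \left(-9 - -96\right)^{2} - 25474 = \left(-9 + 96\right)^{2} - 25474 = 87^{2} - 25474 = 7569 - 25474 = -17905$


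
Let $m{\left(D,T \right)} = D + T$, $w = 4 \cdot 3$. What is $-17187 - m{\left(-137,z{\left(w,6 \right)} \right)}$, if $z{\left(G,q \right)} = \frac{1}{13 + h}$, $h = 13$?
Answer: $- \frac{443301}{26} \approx -17050.0$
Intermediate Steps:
$w = 12$
$z{\left(G,q \right)} = \frac{1}{26}$ ($z{\left(G,q \right)} = \frac{1}{13 + 13} = \frac{1}{26}$)
$-17187 - m{\left(-137,z{\left(w,6 \right)} \right)} = -17187 - \left(-137 + \frac{1}{26}\right) = -17187 - - \frac{3561}{26} = -17187 + \frac{3561}{26} = - \frac{443301}{26}$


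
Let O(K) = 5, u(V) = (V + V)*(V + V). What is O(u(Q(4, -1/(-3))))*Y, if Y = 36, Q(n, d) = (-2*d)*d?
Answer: 180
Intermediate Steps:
Q(n, d) = -2*d²
u(V) = 4*V² (u(V) = (2*V)*(2*V) = 4*V²)
O(u(Q(4, -1/(-3))))*Y = 5*36 = 180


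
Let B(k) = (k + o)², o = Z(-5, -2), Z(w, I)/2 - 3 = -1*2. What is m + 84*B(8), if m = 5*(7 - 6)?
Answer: 8405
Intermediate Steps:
Z(w, I) = 2 (Z(w, I) = 6 + 2*(-1*2) = 6 + 2*(-2) = 6 - 4 = 2)
o = 2
B(k) = (2 + k)² (B(k) = (k + 2)² = (2 + k)²)
m = 5 (m = 5*1 = 5)
m + 84*B(8) = 5 + 84*(2 + 8)² = 5 + 84*10² = 5 + 84*100 = 5 + 8400 = 8405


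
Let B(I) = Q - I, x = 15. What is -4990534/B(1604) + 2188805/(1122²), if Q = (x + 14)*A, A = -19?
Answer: 6287220278831/2712895020 ≈ 2317.5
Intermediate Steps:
Q = -551 (Q = (15 + 14)*(-19) = 29*(-19) = -551)
B(I) = -551 - I
-4990534/B(1604) + 2188805/(1122²) = -4990534/(-551 - 1*1604) + 2188805/(1122²) = -4990534/(-551 - 1604) + 2188805/1258884 = -4990534/(-2155) + 2188805*(1/1258884) = -4990534*(-1/2155) + 2188805/1258884 = 4990534/2155 + 2188805/1258884 = 6287220278831/2712895020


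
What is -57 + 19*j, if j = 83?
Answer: 1520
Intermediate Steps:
-57 + 19*j = -57 + 19*83 = -57 + 1577 = 1520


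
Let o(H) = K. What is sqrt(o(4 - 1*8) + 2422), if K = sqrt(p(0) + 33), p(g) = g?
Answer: sqrt(2422 + sqrt(33)) ≈ 49.272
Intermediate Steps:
K = sqrt(33) (K = sqrt(0 + 33) = sqrt(33) ≈ 5.7446)
o(H) = sqrt(33)
sqrt(o(4 - 1*8) + 2422) = sqrt(sqrt(33) + 2422) = sqrt(2422 + sqrt(33))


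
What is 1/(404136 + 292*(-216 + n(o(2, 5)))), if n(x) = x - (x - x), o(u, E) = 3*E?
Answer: 1/345444 ≈ 2.8948e-6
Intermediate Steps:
n(x) = x (n(x) = x - 1*0 = x + 0 = x)
1/(404136 + 292*(-216 + n(o(2, 5)))) = 1/(404136 + 292*(-216 + 3*5)) = 1/(404136 + 292*(-216 + 15)) = 1/(404136 + 292*(-201)) = 1/(404136 - 58692) = 1/345444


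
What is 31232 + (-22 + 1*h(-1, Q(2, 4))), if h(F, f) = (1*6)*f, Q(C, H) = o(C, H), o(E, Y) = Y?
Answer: 31234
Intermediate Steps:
Q(C, H) = H
h(F, f) = 6*f
31232 + (-22 + 1*h(-1, Q(2, 4))) = 31232 + (-22 + 1*(6*4)) = 31232 + (-22 + 1*24) = 31232 + (-22 + 24) = 31232 + 2 = 31234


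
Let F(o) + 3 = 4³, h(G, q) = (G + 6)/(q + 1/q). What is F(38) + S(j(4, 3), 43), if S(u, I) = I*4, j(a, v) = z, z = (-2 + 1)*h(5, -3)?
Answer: 233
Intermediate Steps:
h(G, q) = (6 + G)/(q + 1/q)
z = 33/10 (z = (-2 + 1)*(-3*(6 + 5)/(1 + (-3)²)) = -(-3)*11/(1 + 9) = -(-3)*11/10 = -1*(-33/10) = 33/10 ≈ 3.3000)
j(a, v) = 33/10
F(o) = 61 (F(o) = -3 + 4³ = -3 + 64 = 61)
S(u, I) = 4*I
F(38) + S(j(4, 3), 43) = 61 + 4*43 = 61 + 172 = 233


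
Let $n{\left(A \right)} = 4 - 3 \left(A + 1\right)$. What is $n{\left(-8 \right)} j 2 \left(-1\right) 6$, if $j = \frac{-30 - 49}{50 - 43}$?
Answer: $\frac{23700}{7} \approx 3385.7$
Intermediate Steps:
$j = - \frac{79}{7} \approx -11.286$
$n{\left(A \right)} = 1 - 3 A$ ($n{\left(A \right)} = 4 - 3 \left(1 + A\right) = 4 - \left(3 + 3 A\right) = 1 - 3 A$)
$n{\left(-8 \right)} j 2 \left(-1\right) 6 = \left(1 - -24\right) \left(- \frac{79}{7}\right) 2 \left(-1\right) 6 = \left(1 + 24\right) \left(- \frac{79}{7}\right) \left(\left(-2\right) 6\right) = 25 \left(- \frac{79}{7}\right) \left(-12\right) = \left(- \frac{1975}{7}\right) \left(-12\right) = \frac{23700}{7}$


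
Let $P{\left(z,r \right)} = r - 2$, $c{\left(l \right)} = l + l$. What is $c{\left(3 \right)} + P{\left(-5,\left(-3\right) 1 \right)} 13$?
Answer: $-59$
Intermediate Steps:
$c{\left(l \right)} = 2 l$
$P{\left(z,r \right)} = -2 + r$
$c{\left(3 \right)} + P{\left(-5,\left(-3\right) 1 \right)} 13 = 2 \cdot 3 + \left(-2 - 3\right) 13 = 6 + \left(-2 - 3\right) 13 = 6 - 65 = -59$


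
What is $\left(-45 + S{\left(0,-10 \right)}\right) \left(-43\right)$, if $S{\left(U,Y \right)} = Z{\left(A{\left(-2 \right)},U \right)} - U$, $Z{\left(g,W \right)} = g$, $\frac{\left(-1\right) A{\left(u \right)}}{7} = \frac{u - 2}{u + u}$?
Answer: $2236$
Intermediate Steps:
$A{\left(u \right)} = - \frac{7 \left(-2 + u\right)}{2 u}$ ($A{\left(u \right)} = - 7 \frac{u - 2}{u + u} = - 7 \frac{-2 + u}{2 u} = - \frac{7 \left(-2 + u\right)}{2 u}$)
$S{\left(U,Y \right)} = -7 - U$ ($S{\left(U,Y \right)} = \left(- \frac{7}{2} + \frac{7}{-2}\right) - U = \left(- \frac{7}{2} + 7 \left(- \frac{1}{2}\right)\right) - U = \left(- \frac{7}{2} - \frac{7}{2}\right) - U = -7 - U$)
$\left(-45 + S{\left(0,-10 \right)}\right) \left(-43\right) = \left(-45 - 7\right) \left(-43\right) = \left(-52\right) \left(-43\right) = 2236$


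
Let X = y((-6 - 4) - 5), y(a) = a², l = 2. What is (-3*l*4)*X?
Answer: -5400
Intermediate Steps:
X = 225 (X = ((-6 - 4) - 5)² = (-10 - 5)² = (-15)² = 225)
(-3*l*4)*X = (-3*2*4)*225 = -6*4*225 = -24*225 = -5400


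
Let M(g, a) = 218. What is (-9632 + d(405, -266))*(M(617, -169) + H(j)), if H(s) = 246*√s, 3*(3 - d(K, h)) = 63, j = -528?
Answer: -2103700 - 9495600*I*√33 ≈ -2.1037e+6 - 5.4548e+7*I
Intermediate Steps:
d(K, h) = -18 (d(K, h) = 3 - ⅓*63 = 3 - 21 = -18)
(-9632 + d(405, -266))*(M(617, -169) + H(j)) = (-9632 - 18)*(218 + 246*√(-528)) = -9650*(218 + 246*(4*I*√33)) = -9650*(218 + 984*I*√33) = -2103700 - 9495600*I*√33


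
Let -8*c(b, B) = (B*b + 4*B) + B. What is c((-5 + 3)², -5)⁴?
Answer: 4100625/4096 ≈ 1001.1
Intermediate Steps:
c(b, B) = -5*B/8 - B*b/8 (c(b, B) = -((B*b + 4*B) + B)/8 = -((4*B + B*b) + B)/8 = -(5*B + B*b)/8 = -5*B/8 - B*b/8)
c((-5 + 3)², -5)⁴ = (-⅛*(-5)*(5 + (-5 + 3)²))⁴ = (-⅛*(-5)*(5 + (-2)²))⁴ = (-⅛*(-5)*(5 + 4))⁴ = (-⅛*(-5)*9)⁴ = (45/8)⁴ = 4100625/4096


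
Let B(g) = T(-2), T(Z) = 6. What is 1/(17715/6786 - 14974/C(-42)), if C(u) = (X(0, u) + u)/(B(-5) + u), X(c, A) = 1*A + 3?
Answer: -6786/45143869 ≈ -0.00015032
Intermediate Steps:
X(c, A) = 3 + A (X(c, A) = A + 3 = 3 + A)
B(g) = 6
C(u) = (3 + 2*u)/(6 + u) (C(u) = ((3 + u) + u)/(6 + u) = (3 + 2*u)/(6 + u))
1/(17715/6786 - 14974/C(-42)) = 1/(17715/6786 - 14974*(6 - 42)/(3 + 2*(-42))) = 1/(17715*(1/6786) - 14974*(-36/(3 - 84))) = 1/(5905/2262 - 14974/((-1/36*(-81)))) = 1/(5905/2262 - 14974/9/4) = 1/(5905/2262 - 14974*4/9) = 1/(5905/2262 - 59896/9) = 1/(-45143869/6786) = -6786/45143869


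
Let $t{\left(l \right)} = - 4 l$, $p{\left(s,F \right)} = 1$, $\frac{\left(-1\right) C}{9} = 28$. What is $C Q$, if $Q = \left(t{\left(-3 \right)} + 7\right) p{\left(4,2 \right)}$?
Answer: $-4788$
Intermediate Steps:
$C = -252$ ($C = \left(-9\right) 28 = -252$)
$Q = 19$ ($Q = \left(\left(-4\right) \left(-3\right) + 7\right) 1 = \left(12 + 7\right) 1 = 19 \cdot 1 = 19$)
$C Q = \left(-252\right) 19 = -4788$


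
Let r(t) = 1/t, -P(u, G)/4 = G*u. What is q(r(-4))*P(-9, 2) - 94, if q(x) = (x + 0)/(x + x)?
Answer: -58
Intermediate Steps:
P(u, G) = -4*G*u
q(x) = ½ (q(x) = x/((2*x)) = x*(1/(2*x)) = ½)
q(r(-4))*P(-9, 2) - 94 = (-4*2*(-9))/2 - 94 = (½)*72 - 94 = 36 - 94 = -58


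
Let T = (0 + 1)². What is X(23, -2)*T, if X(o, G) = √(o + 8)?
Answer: √31 ≈ 5.5678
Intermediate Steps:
X(o, G) = √(8 + o)
T = 1 (T = 1² = 1)
X(23, -2)*T = √(8 + 23)*1 = √31*1 = √31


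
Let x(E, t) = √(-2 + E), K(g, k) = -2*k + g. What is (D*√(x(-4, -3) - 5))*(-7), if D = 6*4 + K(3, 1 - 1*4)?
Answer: -231*√(-5 + I*√6) ≈ -123.08 - 530.99*I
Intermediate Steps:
K(g, k) = g - 2*k
D = 33 (D = 6*4 + (3 - 2*(1 - 1*4)) = 24 + (3 - 2*(1 - 4)) = 24 + (3 - 2*(-3)) = 24 + (3 + 6) = 24 + 9 = 33)
(D*√(x(-4, -3) - 5))*(-7) = (33*√(√(-2 - 4) - 5))*(-7) = (33*√(√(-6) - 5))*(-7) = (33*√(I*√6 - 5))*(-7) = (33*√(-5 + I*√6))*(-7) = -231*√(-5 + I*√6)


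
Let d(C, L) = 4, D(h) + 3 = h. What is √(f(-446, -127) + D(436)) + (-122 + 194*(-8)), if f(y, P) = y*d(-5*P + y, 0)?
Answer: -1674 + I*√1351 ≈ -1674.0 + 36.756*I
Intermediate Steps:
D(h) = -3 + h
f(y, P) = 4*y (f(y, P) = y*4 = 4*y)
√(f(-446, -127) + D(436)) + (-122 + 194*(-8)) = √(4*(-446) + (-3 + 436)) + (-122 + 194*(-8)) = √(-1784 + 433) + (-122 - 1552) = √(-1351) - 1674 = I*√1351 - 1674 = -1674 + I*√1351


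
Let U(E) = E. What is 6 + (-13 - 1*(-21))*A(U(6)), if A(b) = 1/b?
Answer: 22/3 ≈ 7.3333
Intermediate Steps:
6 + (-13 - 1*(-21))*A(U(6)) = 6 + (-13 - 1*(-21))/6 = 6 + (-13 + 21)*(⅙) = 6 + 8*(⅙) = 6 + 4/3 = 22/3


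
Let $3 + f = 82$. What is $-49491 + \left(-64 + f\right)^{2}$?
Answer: $-49266$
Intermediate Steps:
$f = 79$ ($f = -3 + 82 = 79$)
$-49491 + \left(-64 + f\right)^{2} = -49491 + \left(-64 + 79\right)^{2} = -49491 + 15^{2} = -49491 + 225 = -49266$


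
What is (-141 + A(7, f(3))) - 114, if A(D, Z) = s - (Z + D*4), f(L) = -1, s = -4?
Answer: -286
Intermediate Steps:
A(D, Z) = -4 - Z - 4*D (A(D, Z) = -4 - (Z + D*4) = -4 - (Z + 4*D) = -4 + (-Z - 4*D) = -4 - Z - 4*D)
(-141 + A(7, f(3))) - 114 = (-141 + (-4 - 1*(-1) - 4*7)) - 114 = (-141 + (-4 + 1 - 28)) - 114 = (-141 - 31) - 114 = -172 - 114 = -286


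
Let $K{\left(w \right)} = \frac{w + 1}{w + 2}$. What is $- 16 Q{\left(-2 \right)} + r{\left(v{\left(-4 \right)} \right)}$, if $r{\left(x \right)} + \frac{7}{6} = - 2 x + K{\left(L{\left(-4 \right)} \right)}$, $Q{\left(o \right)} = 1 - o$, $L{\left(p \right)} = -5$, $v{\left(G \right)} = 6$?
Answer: $- \frac{359}{6} \approx -59.833$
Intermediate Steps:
$K{\left(w \right)} = \frac{1 + w}{2 + w}$
$r{\left(x \right)} = \frac{1}{6} - 2 x$ ($r{\left(x \right)} = - \frac{7}{6} - \left(2 x - \frac{1 - 5}{2 - 5}\right) = - \frac{7}{6} - \left(2 x - \frac{1}{-3} \left(-4\right)\right) = - \frac{7}{6} - \left(- \frac{4}{3} + 2 x\right) = \frac{1}{6} - 2 x$)
$- 16 Q{\left(-2 \right)} + r{\left(v{\left(-4 \right)} \right)} = - 16 \left(1 - -2\right) + \left(\frac{1}{6} - 12\right) = - 16 \left(1 + 2\right) + \left(\frac{1}{6} - 12\right) = \left(-16\right) 3 - \frac{71}{6} = -48 - \frac{71}{6} = - \frac{359}{6}$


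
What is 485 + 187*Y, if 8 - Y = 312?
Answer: -56363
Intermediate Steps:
Y = -304 (Y = 8 - 1*312 = 8 - 312 = -304)
485 + 187*Y = 485 + 187*(-304) = 485 - 56848 = -56363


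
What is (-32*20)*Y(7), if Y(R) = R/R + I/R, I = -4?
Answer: -1920/7 ≈ -274.29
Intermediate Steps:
Y(R) = 1 - 4/R (Y(R) = R/R - 4/R = 1 - 4/R)
(-32*20)*Y(7) = (-32*20)*((-4 + 7)/7) = -640*3/7 = -1920/7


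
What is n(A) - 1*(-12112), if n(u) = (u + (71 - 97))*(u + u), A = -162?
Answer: 73024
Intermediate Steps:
n(u) = 2*u*(-26 + u) (n(u) = (u - 26)*(2*u) = (-26 + u)*(2*u) = 2*u*(-26 + u))
n(A) - 1*(-12112) = 2*(-162)*(-26 - 162) - 1*(-12112) = 2*(-162)*(-188) + 12112 = 60912 + 12112 = 73024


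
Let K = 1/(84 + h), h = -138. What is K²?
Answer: 1/2916 ≈ 0.00034294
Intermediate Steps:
K = -1/54 (K = 1/(84 - 138) = 1/(-54) = -1/54 ≈ -0.018519)
K² = (-1/54)² = 1/2916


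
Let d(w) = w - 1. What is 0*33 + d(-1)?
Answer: -2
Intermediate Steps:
d(w) = -1 + w
0*33 + d(-1) = 0*33 + (-1 - 1) = 0 - 2 = -2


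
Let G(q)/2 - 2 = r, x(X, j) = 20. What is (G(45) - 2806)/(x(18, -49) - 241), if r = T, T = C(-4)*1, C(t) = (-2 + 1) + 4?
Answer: 2796/221 ≈ 12.652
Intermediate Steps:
C(t) = 3 (C(t) = -1 + 4 = 3)
T = 3 (T = 3*1 = 3)
r = 3
G(q) = 10 (G(q) = 4 + 2*3 = 4 + 6 = 10)
(G(45) - 2806)/(x(18, -49) - 241) = (10 - 2806)/(20 - 241) = -2796/(-221) = -2796*(-1/221) = 2796/221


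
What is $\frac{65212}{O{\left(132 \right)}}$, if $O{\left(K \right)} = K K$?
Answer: $\frac{16303}{4356} \approx 3.7427$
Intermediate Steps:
$O{\left(K \right)} = K^{2}$
$\frac{65212}{O{\left(132 \right)}} = \frac{65212}{132^{2}} = \frac{65212}{17424} = 65212 \cdot \frac{1}{17424} = \frac{16303}{4356}$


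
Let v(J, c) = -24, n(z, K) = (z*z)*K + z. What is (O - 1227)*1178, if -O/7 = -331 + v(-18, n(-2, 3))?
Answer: 1481924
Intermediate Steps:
n(z, K) = z + K*z² (n(z, K) = z²*K + z = K*z² + z = z + K*z²)
O = 2485 (O = -7*(-331 - 24) = -7*(-355) = 2485)
(O - 1227)*1178 = (2485 - 1227)*1178 = 1258*1178 = 1481924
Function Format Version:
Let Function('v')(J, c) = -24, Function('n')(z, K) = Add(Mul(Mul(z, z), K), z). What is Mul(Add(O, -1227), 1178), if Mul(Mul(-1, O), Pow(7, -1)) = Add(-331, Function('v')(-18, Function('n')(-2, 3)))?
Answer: 1481924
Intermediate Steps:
Function('n')(z, K) = Add(z, Mul(K, Pow(z, 2))) (Function('n')(z, K) = Add(Mul(Pow(z, 2), K), z) = Add(Mul(K, Pow(z, 2)), z) = Add(z, Mul(K, Pow(z, 2))))
O = 2485 (O = Mul(-7, Add(-331, -24)) = Mul(-7, -355) = 2485)
Mul(Add(O, -1227), 1178) = Mul(Add(2485, -1227), 1178) = Mul(1258, 1178) = 1481924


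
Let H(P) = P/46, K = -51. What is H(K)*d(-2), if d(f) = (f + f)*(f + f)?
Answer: -408/23 ≈ -17.739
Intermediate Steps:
d(f) = 4*f² (d(f) = (2*f)*(2*f) = 4*f²)
H(P) = P/46 (H(P) = P*(1/46) = P/46)
H(K)*d(-2) = ((1/46)*(-51))*(4*(-2)²) = -102*4/23 = -51/46*16 = -408/23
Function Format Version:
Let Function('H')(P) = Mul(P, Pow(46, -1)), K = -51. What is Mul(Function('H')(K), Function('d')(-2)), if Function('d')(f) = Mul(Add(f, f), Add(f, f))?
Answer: Rational(-408, 23) ≈ -17.739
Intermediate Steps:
Function('d')(f) = Mul(4, Pow(f, 2)) (Function('d')(f) = Mul(Mul(2, f), Mul(2, f)) = Mul(4, Pow(f, 2)))
Function('H')(P) = Mul(Rational(1, 46), P) (Function('H')(P) = Mul(P, Rational(1, 46)) = Mul(Rational(1, 46), P))
Mul(Function('H')(K), Function('d')(-2)) = Mul(Mul(Rational(1, 46), -51), Mul(4, Pow(-2, 2))) = Mul(Rational(-51, 46), Mul(4, 4)) = Mul(Rational(-51, 46), 16) = Rational(-408, 23)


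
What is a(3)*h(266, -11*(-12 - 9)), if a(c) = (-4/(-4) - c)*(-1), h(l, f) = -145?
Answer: -290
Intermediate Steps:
a(c) = -1 + c (a(c) = (-4*(-¼) - c)*(-1) = (1 - c)*(-1) = -1 + c)
a(3)*h(266, -11*(-12 - 9)) = (-1 + 3)*(-145) = 2*(-145) = -290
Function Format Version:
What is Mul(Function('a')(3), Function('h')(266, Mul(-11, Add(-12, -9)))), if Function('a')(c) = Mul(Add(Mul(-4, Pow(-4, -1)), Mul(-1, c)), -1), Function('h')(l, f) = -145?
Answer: -290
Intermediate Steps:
Function('a')(c) = Add(-1, c) (Function('a')(c) = Mul(Add(Mul(-4, Rational(-1, 4)), Mul(-1, c)), -1) = Mul(Add(1, Mul(-1, c)), -1) = Add(-1, c))
Mul(Function('a')(3), Function('h')(266, Mul(-11, Add(-12, -9)))) = Mul(Add(-1, 3), -145) = Mul(2, -145) = -290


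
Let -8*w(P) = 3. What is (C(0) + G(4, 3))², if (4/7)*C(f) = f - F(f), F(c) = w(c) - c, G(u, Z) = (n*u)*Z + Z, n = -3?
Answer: 1071225/1024 ≈ 1046.1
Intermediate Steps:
w(P) = -3/8 (w(P) = -⅛*3 = -3/8)
G(u, Z) = Z - 3*Z*u (G(u, Z) = (-3*u)*Z + Z = -3*Z*u + Z = Z - 3*Z*u)
F(c) = -3/8 - c
C(f) = 21/32 + 7*f/2 (C(f) = 7*(f - (-3/8 - f))/4 = 7*(f + (3/8 + f))/4 = 7*(3/8 + 2*f)/4 = 21/32 + 7*f/2)
(C(0) + G(4, 3))² = ((21/32 + (7/2)*0) + 3*(1 - 3*4))² = ((21/32 + 0) + 3*(1 - 12))² = (21/32 + 3*(-11))² = (21/32 - 33)² = (-1035/32)² = 1071225/1024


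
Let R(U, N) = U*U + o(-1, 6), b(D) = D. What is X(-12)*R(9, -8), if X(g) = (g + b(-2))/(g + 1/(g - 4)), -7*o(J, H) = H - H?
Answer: 18144/193 ≈ 94.010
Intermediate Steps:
o(J, H) = 0 (o(J, H) = -(H - H)/7 = -⅐*0 = 0)
R(U, N) = U² (R(U, N) = U*U + 0 = U² + 0 = U²)
X(g) = (-2 + g)/(g + 1/(-4 + g)) (X(g) = (g - 2)/(g + 1/(g - 4)) = (-2 + g)/(g + 1/(-4 + g)))
X(-12)*R(9, -8) = ((8 + (-12)² - 6*(-12))/(1 + (-12)² - 4*(-12)))*9² = ((8 + 144 + 72)/(1 + 144 + 48))*81 = (224/193)*81 = 18144/193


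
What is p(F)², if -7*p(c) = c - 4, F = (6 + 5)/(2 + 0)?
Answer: 9/196 ≈ 0.045918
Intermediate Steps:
F = 11/2 ≈ 5.5000
p(c) = 4/7 - c/7 (p(c) = -(c - 4)/7 = -(-4 + c)/7 = 4/7 - c/7)
p(F)² = (4/7 - ⅐*11/2)² = (4/7 - 11/14)² = (-3/14)² = 9/196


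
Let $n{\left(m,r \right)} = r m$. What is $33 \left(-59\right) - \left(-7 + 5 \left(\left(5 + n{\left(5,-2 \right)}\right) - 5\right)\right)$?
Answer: $-1890$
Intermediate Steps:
$n{\left(m,r \right)} = m r$
$33 \left(-59\right) - \left(-7 + 5 \left(\left(5 + n{\left(5,-2 \right)}\right) - 5\right)\right) = 33 \left(-59\right) - \left(-7 + 5 \left(\left(5 + 5 \left(-2\right)\right) - 5\right)\right) = -1947 - \left(-7 + 5 \left(\left(5 - 10\right) - 5\right)\right) = -1947 - \left(-7 + 5 \left(-5 - 5\right)\right) = -1947 + \left(\left(-5\right) \left(-10\right) + 7\right) = -1947 + \left(50 + 7\right) = -1947 + 57 = -1890$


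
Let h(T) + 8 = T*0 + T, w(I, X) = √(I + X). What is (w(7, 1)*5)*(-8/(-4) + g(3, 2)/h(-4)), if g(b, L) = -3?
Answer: 45*√2/2 ≈ 31.820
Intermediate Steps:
h(T) = -8 + T (h(T) = -8 + (T*0 + T) = -8 + (0 + T) = -8 + T)
(w(7, 1)*5)*(-8/(-4) + g(3, 2)/h(-4)) = (√(7 + 1)*5)*(-8/(-4) - 3/(-8 - 4)) = (√8*5)*(-8*(-¼) - 3/(-12)) = ((2*√2)*5)*(2 - 3*(-1/12)) = (10*√2)*(2 + ¼) = (10*√2)*(9/4) = 45*√2/2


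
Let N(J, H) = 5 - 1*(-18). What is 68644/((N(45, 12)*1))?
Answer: 68644/23 ≈ 2984.5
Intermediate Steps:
N(J, H) = 23 (N(J, H) = 5 + 18 = 23)
68644/((N(45, 12)*1)) = 68644/((23*1)) = 68644/23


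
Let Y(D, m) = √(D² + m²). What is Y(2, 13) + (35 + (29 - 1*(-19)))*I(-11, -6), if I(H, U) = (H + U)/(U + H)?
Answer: 83 + √173 ≈ 96.153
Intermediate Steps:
I(H, U) = 1 (I(H, U) = (H + U)/(H + U) = 1)
Y(2, 13) + (35 + (29 - 1*(-19)))*I(-11, -6) = √(2² + 13²) + (35 + (29 - 1*(-19)))*1 = √(4 + 169) + (35 + (29 + 19))*1 = √173 + (35 + 48)*1 = √173 + 83*1 = √173 + 83 = 83 + √173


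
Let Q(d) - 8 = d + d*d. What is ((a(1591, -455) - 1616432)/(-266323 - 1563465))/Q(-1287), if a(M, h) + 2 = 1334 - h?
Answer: 322929/605692764184 ≈ 5.3316e-7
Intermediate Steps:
a(M, h) = 1332 - h (a(M, h) = -2 + (1334 - h) = 1332 - h)
Q(d) = 8 + d + d² (Q(d) = 8 + (d + d*d) = 8 + (d + d²) = 8 + d + d²)
((a(1591, -455) - 1616432)/(-266323 - 1563465))/Q(-1287) = (((1332 - 1*(-455)) - 1616432)/(-266323 - 1563465))/(8 - 1287 + (-1287)²) = (((1332 + 455) - 1616432)/(-1829788))/(8 - 1287 + 1656369) = ((1787 - 1616432)*(-1/1829788))/1655090 = -1614645*(-1/1829788)*(1/1655090) = (1614645/1829788)*(1/1655090) = 322929/605692764184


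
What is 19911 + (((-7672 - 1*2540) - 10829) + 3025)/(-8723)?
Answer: 173701669/8723 ≈ 19913.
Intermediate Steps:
19911 + (((-7672 - 1*2540) - 10829) + 3025)/(-8723) = 19911 + (((-7672 - 2540) - 10829) + 3025)*(-1/8723) = 19911 + ((-10212 - 10829) + 3025)*(-1/8723) = 19911 + (-21041 + 3025)*(-1/8723) = 19911 - 18016*(-1/8723) = 19911 + 18016/8723 = 173701669/8723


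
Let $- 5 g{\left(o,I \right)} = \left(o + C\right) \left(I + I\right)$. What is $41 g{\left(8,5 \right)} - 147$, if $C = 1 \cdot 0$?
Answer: $-803$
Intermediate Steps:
$C = 0$
$g{\left(o,I \right)} = - \frac{2 I o}{5}$ ($g{\left(o,I \right)} = - \frac{\left(o + 0\right) \left(I + I\right)}{5} = - \frac{o 2 I}{5} = - \frac{2 I o}{5}$)
$41 g{\left(8,5 \right)} - 147 = 41 \left(\left(- \frac{2}{5}\right) 5 \cdot 8\right) - 147 = 41 \left(-16\right) - 147 = -656 - 147 = -803$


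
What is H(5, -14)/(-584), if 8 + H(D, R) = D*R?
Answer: 39/292 ≈ 0.13356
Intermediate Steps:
H(D, R) = -8 + D*R
H(5, -14)/(-584) = (-8 + 5*(-14))/(-584) = (-8 - 70)*(-1/584) = -78*(-1/584) = 39/292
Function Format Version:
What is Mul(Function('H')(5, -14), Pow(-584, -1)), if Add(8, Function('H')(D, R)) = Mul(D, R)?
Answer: Rational(39, 292) ≈ 0.13356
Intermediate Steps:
Function('H')(D, R) = Add(-8, Mul(D, R))
Mul(Function('H')(5, -14), Pow(-584, -1)) = Mul(Add(-8, Mul(5, -14)), Pow(-584, -1)) = Mul(Add(-8, -70), Rational(-1, 584)) = Mul(-78, Rational(-1, 584)) = Rational(39, 292)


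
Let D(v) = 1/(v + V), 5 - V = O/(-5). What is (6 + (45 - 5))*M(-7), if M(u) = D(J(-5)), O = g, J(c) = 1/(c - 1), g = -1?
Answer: 1380/139 ≈ 9.9281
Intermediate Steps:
J(c) = 1/(-1 + c)
O = -1
V = 24/5 (V = 5 - (-1)/(-5) = 5 - (-1)*(-1)/5 = 5 - 1*⅕ = 5 - ⅕ = 24/5 ≈ 4.8000)
D(v) = 1/(24/5 + v) (D(v) = 1/(v + 24/5) = 1/(24/5 + v))
M(u) = 30/139 (M(u) = 5/(24 + 5/(-1 - 5)) = 5/(24 + 5/(-6)) = 5/(24 + 5*(-⅙)) = 5/(24 - ⅚) = 5/(139/6) = 5*(6/139) = 30/139)
(6 + (45 - 5))*M(-7) = (6 + (45 - 5))*(30/139) = (6 + 40)*(30/139) = 46*(30/139) = 1380/139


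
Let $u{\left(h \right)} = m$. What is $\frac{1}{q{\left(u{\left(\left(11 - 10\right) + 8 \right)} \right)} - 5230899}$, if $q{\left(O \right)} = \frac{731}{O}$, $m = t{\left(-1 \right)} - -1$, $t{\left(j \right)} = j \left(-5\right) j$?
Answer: $- \frac{4}{20924327} \approx -1.9117 \cdot 10^{-7}$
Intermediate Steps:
$t{\left(j \right)} = - 5 j^{2}$ ($t{\left(j \right)} = - 5 j j = - 5 j^{2}$)
$m = -4$ ($m = - 5 \left(-1\right)^{2} - -1 = \left(-5\right) 1 + 1 = -5 + 1 = -4$)
$u{\left(h \right)} = -4$
$\frac{1}{q{\left(u{\left(\left(11 - 10\right) + 8 \right)} \right)} - 5230899} = \frac{1}{\frac{731}{-4} - 5230899} = \frac{1}{731 \left(- \frac{1}{4}\right) - 5230899} = \frac{1}{- \frac{731}{4} - 5230899} = \frac{1}{- \frac{20924327}{4}} = - \frac{4}{20924327}$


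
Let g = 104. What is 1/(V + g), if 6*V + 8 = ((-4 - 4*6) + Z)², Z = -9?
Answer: 6/1985 ≈ 0.0030227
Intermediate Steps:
V = 1361/6 (V = -4/3 + ((-4 - 4*6) - 9)²/6 = -4/3 + ((-4 - 24) - 9)²/6 = -4/3 + (-28 - 9)²/6 = -4/3 + (⅙)*(-37)² = -4/3 + (⅙)*1369 = -4/3 + 1369/6 = 1361/6 ≈ 226.83)
1/(V + g) = 1/(1361/6 + 104) = 1/(1985/6) = 6/1985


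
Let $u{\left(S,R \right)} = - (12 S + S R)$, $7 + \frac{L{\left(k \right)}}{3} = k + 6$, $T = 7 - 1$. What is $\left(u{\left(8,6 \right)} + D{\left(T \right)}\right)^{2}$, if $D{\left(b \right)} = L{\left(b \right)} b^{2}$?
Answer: $156816$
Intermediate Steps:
$T = 6$ ($T = 7 - 1 = 6$)
$L{\left(k \right)} = -3 + 3 k$ ($L{\left(k \right)} = -21 + 3 \left(k + 6\right) = -21 + 3 \left(6 + k\right) = -21 + \left(18 + 3 k\right) = -3 + 3 k$)
$D{\left(b \right)} = b^{2} \left(-3 + 3 b\right)$ ($D{\left(b \right)} = \left(-3 + 3 b\right) b^{2} = b^{2} \left(-3 + 3 b\right)$)
$u{\left(S,R \right)} = - 12 S - R S$ ($u{\left(S,R \right)} = - (12 S + R S) = - 12 S - R S$)
$\left(u{\left(8,6 \right)} + D{\left(T \right)}\right)^{2} = \left(\left(-1\right) 8 \left(12 + 6\right) + 3 \cdot 6^{2} \left(-1 + 6\right)\right)^{2} = \left(\left(-1\right) 8 \cdot 18 + 3 \cdot 36 \cdot 5\right)^{2} = \left(-144 + 540\right)^{2} = 396^{2} = 156816$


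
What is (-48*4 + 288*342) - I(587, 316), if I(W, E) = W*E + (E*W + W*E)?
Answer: -458172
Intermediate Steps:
I(W, E) = 3*E*W (I(W, E) = E*W + (E*W + E*W) = E*W + 2*E*W = 3*E*W)
(-48*4 + 288*342) - I(587, 316) = (-48*4 + 288*342) - 3*316*587 = (-192 + 98496) - 1*556476 = 98304 - 556476 = -458172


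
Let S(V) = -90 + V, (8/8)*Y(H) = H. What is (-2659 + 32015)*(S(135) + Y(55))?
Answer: 2935600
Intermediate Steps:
Y(H) = H
(-2659 + 32015)*(S(135) + Y(55)) = (-2659 + 32015)*((-90 + 135) + 55) = 29356*(45 + 55) = 29356*100 = 2935600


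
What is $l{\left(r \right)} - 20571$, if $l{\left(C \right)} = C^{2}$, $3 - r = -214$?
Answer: $26518$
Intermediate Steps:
$r = 217$ ($r = 3 - -214 = 3 + 214 = 217$)
$l{\left(r \right)} - 20571 = 217^{2} - 20571 = 47089 - 20571 = 26518$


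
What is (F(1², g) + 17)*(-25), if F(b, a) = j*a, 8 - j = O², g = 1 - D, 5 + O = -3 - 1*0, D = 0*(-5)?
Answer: 975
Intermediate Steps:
D = 0
O = -8 (O = -5 + (-3 - 1*0) = -5 + (-3 + 0) = -5 - 3 = -8)
g = 1 (g = 1 - 1*0 = 1 + 0 = 1)
j = -56 (j = 8 - 1*(-8)² = 8 - 1*64 = 8 - 64 = -56)
F(b, a) = -56*a
(F(1², g) + 17)*(-25) = (-56*1 + 17)*(-25) = (-56 + 17)*(-25) = -39*(-25) = 975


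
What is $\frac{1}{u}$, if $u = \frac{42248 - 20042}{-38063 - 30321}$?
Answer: $- \frac{34192}{11103} \approx -3.0795$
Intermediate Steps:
$u = - \frac{11103}{34192}$ ($u = \frac{42248 - 20042}{-68384} = 22206 \left(- \frac{1}{68384}\right) = - \frac{11103}{34192} \approx -0.32473$)
$\frac{1}{u} = \frac{1}{- \frac{11103}{34192}} = - \frac{34192}{11103}$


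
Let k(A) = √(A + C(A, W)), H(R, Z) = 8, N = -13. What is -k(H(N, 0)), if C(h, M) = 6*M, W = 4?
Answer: -4*√2 ≈ -5.6569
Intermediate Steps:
k(A) = √(24 + A) (k(A) = √(A + 6*4) = √(A + 24) = √(24 + A))
-k(H(N, 0)) = -√(24 + 8) = -√32 = -4*√2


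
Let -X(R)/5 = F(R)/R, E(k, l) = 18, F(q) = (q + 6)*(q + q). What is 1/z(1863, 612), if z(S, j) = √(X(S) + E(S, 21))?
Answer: -I*√1167/4668 ≈ -0.0073182*I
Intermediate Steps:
F(q) = 2*q*(6 + q) (F(q) = (6 + q)*(2*q) = 2*q*(6 + q))
X(R) = -60 - 10*R (X(R) = -5*2*R*(6 + R)/R = -5*(12 + 2*R) = -60 - 10*R)
z(S, j) = √(-42 - 10*S) (z(S, j) = √((-60 - 10*S) + 18) = √(-42 - 10*S))
1/z(1863, 612) = 1/(√(-42 - 10*1863)) = 1/(√(-42 - 18630)) = 1/(√(-18672)) = 1/(4*I*√1167) = -I*√1167/4668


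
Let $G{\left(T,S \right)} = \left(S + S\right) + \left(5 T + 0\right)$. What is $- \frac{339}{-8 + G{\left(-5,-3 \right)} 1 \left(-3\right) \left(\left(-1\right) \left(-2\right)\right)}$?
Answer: $- \frac{339}{178} \approx -1.9045$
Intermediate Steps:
$G{\left(T,S \right)} = 2 S + 5 T$
$- \frac{339}{-8 + G{\left(-5,-3 \right)} 1 \left(-3\right) \left(\left(-1\right) \left(-2\right)\right)} = - \frac{339}{-8 + \left(2 \left(-3\right) + 5 \left(-5\right)\right) 1 \left(-3\right) \left(\left(-1\right) \left(-2\right)\right)} = - \frac{339}{-8 + \left(-6 - 25\right) \left(\left(-3\right) 2\right)} = - \frac{339}{-8 - -186} = - \frac{339}{-8 + 186} = - \frac{339}{178}$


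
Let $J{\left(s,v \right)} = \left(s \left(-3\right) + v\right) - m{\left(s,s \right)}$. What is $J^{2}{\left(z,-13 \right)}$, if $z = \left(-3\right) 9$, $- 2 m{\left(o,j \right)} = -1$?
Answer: $\frac{18225}{4} \approx 4556.3$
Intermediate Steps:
$m{\left(o,j \right)} = \frac{1}{2}$ ($m{\left(o,j \right)} = \left(- \frac{1}{2}\right) \left(-1\right) = \frac{1}{2}$)
$z = -27$
$J{\left(s,v \right)} = - \frac{1}{2} + v - 3 s$ ($J{\left(s,v \right)} = \left(s \left(-3\right) + v\right) - \frac{1}{2} = \left(- 3 s + v\right) - \frac{1}{2} = \left(v - 3 s\right) - \frac{1}{2} = - \frac{1}{2} + v - 3 s$)
$J^{2}{\left(z,-13 \right)} = \left(- \frac{1}{2} - 13 - -81\right)^{2} = \left(- \frac{1}{2} - 13 + 81\right)^{2} = \left(\frac{135}{2}\right)^{2} = \frac{18225}{4}$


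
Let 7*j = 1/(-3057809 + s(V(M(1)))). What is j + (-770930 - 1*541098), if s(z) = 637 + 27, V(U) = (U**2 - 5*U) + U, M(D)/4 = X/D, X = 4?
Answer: -28077418880421/21400015 ≈ -1.3120e+6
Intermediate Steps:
M(D) = 16/D (M(D) = 4*(4/D) = 16/D)
V(U) = U**2 - 4*U
s(z) = 664
j = -1/21400015 (j = 1/(7*(-3057809 + 664)) = (1/7)/(-3057145) = (1/7)*(-1/3057145) = -1/21400015 ≈ -4.6729e-8)
j + (-770930 - 1*541098) = -1/21400015 + (-770930 - 1*541098) = -1/21400015 + (-770930 - 541098) = -1/21400015 - 1312028 = -28077418880421/21400015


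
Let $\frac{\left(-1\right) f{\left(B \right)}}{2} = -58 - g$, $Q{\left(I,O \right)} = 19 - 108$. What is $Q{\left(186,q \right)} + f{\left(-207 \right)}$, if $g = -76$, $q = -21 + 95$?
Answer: $-125$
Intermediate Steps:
$q = 74$
$Q{\left(I,O \right)} = -89$ ($Q{\left(I,O \right)} = 19 - 108 = -89$)
$f{\left(B \right)} = -36$ ($f{\left(B \right)} = - 2 \left(-58 - -76\right) = - 2 \left(-58 + 76\right) = \left(-2\right) 18 = -36$)
$Q{\left(186,q \right)} + f{\left(-207 \right)} = -89 - 36 = -125$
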